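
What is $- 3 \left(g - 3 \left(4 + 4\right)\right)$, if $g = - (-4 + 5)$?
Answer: $75$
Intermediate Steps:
$g = -1$ ($g = \left(-1\right) 1 = -1$)
$- 3 \left(g - 3 \left(4 + 4\right)\right) = - 3 \left(-1 - 3 \left(4 + 4\right)\right) = - 3 \left(-1 - 24\right) = \left(-3\right) \left(-25\right) = 75$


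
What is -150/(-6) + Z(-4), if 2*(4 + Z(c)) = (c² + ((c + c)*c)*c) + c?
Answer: -37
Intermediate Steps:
Z(c) = -4 + c³ + c/2 + c²/2 (Z(c) = -4 + ((c² + ((c + c)*c)*c) + c)/2 = -4 + ((c² + ((2*c)*c)*c) + c)/2 = -4 + ((c² + (2*c²)*c) + c)/2 = -4 + ((c² + 2*c³) + c)/2 = -4 + (c + c² + 2*c³)/2 = -4 + (c³ + c/2 + c²/2) = -4 + c³ + c/2 + c²/2)
-150/(-6) + Z(-4) = -150/(-6) + (-4 + (-4)³ + (½)*(-4) + (½)*(-4)²) = -150*(-1)/6 + (-4 - 64 - 2 + (½)*16) = -10*(-5/2) + (-4 - 64 - 2 + 8) = 25 - 62 = -37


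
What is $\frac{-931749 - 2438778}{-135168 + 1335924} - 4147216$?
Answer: $- \frac{1659932621941}{400252} \approx -4.1472 \cdot 10^{6}$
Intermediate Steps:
$\frac{-931749 - 2438778}{-135168 + 1335924} - 4147216 = - \frac{3370527}{1200756} - 4147216 = \left(-3370527\right) \frac{1}{1200756} - 4147216 = - \frac{1123509}{400252} - 4147216 = - \frac{1659932621941}{400252}$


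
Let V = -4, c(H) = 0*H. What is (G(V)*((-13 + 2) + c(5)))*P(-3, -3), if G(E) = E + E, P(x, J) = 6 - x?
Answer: 792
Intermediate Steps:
c(H) = 0
G(E) = 2*E
(G(V)*((-13 + 2) + c(5)))*P(-3, -3) = ((2*(-4))*((-13 + 2) + 0))*(6 - 1*(-3)) = (-8*(-11 + 0))*(6 + 3) = -8*(-11)*9 = 88*9 = 792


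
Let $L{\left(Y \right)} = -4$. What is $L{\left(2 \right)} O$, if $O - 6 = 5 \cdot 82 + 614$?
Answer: $-4120$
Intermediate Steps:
$O = 1030$ ($O = 6 + \left(5 \cdot 82 + 614\right) = 6 + \left(410 + 614\right) = 6 + 1024 = 1030$)
$L{\left(2 \right)} O = \left(-4\right) 1030 = -4120$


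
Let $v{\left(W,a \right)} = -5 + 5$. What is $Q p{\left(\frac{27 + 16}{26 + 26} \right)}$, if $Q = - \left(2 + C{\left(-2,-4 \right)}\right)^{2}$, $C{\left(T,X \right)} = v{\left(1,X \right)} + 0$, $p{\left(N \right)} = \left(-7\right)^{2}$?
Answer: $-196$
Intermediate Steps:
$v{\left(W,a \right)} = 0$
$p{\left(N \right)} = 49$
$C{\left(T,X \right)} = 0$ ($C{\left(T,X \right)} = 0 + 0 = 0$)
$Q = -4$ ($Q = - \left(2 + 0\right)^{2} = - 2^{2} = \left(-1\right) 4 = -4$)
$Q p{\left(\frac{27 + 16}{26 + 26} \right)} = \left(-4\right) 49 = -196$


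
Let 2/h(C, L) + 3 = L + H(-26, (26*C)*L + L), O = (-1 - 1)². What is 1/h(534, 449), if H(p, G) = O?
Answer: 225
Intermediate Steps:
O = 4 (O = (-2)² = 4)
H(p, G) = 4
h(C, L) = 2/(1 + L) (h(C, L) = 2/(-3 + (L + 4)) = 2/(-3 + (4 + L)) = 2/(1 + L))
1/h(534, 449) = 1/(2/(1 + 449)) = 1/(2/450) = 1/(2*(1/450)) = 1/(1/225) = 225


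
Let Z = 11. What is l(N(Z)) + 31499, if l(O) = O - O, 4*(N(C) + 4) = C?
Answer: 31499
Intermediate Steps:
N(C) = -4 + C/4
l(O) = 0
l(N(Z)) + 31499 = 0 + 31499 = 31499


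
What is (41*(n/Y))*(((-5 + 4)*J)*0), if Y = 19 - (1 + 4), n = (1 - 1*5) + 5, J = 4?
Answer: 0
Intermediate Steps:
n = 1 (n = (1 - 5) + 5 = -4 + 5 = 1)
Y = 14 (Y = 19 - 1*5 = 19 - 5 = 14)
(41*(n/Y))*(((-5 + 4)*J)*0) = (41*(1/14))*(((-5 + 4)*4)*0) = (41*(1*(1/14)))*(-1*4*0) = (41*(1/14))*(-4*0) = (41/14)*0 = 0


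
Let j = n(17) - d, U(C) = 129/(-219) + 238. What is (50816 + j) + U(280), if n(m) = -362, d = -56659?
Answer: 7836580/73 ≈ 1.0735e+5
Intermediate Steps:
U(C) = 17331/73 (U(C) = 129*(-1/219) + 238 = -43/73 + 238 = 17331/73)
j = 56297 (j = -362 - 1*(-56659) = -362 + 56659 = 56297)
(50816 + j) + U(280) = (50816 + 56297) + 17331/73 = 107113 + 17331/73 = 7836580/73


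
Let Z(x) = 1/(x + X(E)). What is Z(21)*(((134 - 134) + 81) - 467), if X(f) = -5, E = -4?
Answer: -193/8 ≈ -24.125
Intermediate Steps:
Z(x) = 1/(-5 + x) (Z(x) = 1/(x - 5) = 1/(-5 + x))
Z(21)*(((134 - 134) + 81) - 467) = (((134 - 134) + 81) - 467)/(-5 + 21) = ((0 + 81) - 467)/16 = (81 - 467)/16 = (1/16)*(-386) = -193/8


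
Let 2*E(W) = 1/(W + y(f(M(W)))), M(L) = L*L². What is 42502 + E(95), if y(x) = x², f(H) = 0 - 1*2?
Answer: 8415397/198 ≈ 42502.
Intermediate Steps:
M(L) = L³
f(H) = -2 (f(H) = 0 - 2 = -2)
E(W) = 1/(2*(4 + W)) (E(W) = 1/(2*(W + (-2)²)) = 1/(2*(W + 4)) = 1/(2*(4 + W)))
42502 + E(95) = 42502 + 1/(2*(4 + 95)) = 42502 + (½)/99 = 42502 + (½)*(1/99) = 42502 + 1/198 = 8415397/198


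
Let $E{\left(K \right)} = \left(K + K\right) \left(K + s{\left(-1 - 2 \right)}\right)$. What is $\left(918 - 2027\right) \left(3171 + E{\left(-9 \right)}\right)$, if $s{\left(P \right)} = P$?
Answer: $-3756183$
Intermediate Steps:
$E{\left(K \right)} = 2 K \left(-3 + K\right)$ ($E{\left(K \right)} = \left(K + K\right) \left(K - 3\right) = 2 K \left(K - 3\right) = 2 K \left(-3 + K\right)$)
$\left(918 - 2027\right) \left(3171 + E{\left(-9 \right)}\right) = \left(918 - 2027\right) \left(3171 + 2 \left(-9\right) \left(-3 - 9\right)\right) = - 1109 \left(3171 + 2 \left(-9\right) \left(-12\right)\right) = - 1109 \left(3171 + 216\right) = \left(-1109\right) 3387 = -3756183$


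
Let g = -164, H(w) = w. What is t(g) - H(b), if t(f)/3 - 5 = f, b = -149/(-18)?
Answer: -8735/18 ≈ -485.28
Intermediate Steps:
b = 149/18 (b = -149*(-1/18) = 149/18 ≈ 8.2778)
t(f) = 15 + 3*f
t(g) - H(b) = (15 + 3*(-164)) - 1*149/18 = (15 - 492) - 149/18 = -477 - 149/18 = -8735/18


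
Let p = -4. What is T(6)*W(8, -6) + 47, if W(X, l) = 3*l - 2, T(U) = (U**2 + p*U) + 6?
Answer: -313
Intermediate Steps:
T(U) = 6 + U**2 - 4*U (T(U) = (U**2 - 4*U) + 6 = 6 + U**2 - 4*U)
W(X, l) = -2 + 3*l
T(6)*W(8, -6) + 47 = (6 + 6**2 - 4*6)*(-2 + 3*(-6)) + 47 = (6 + 36 - 24)*(-2 - 18) + 47 = 18*(-20) + 47 = -360 + 47 = -313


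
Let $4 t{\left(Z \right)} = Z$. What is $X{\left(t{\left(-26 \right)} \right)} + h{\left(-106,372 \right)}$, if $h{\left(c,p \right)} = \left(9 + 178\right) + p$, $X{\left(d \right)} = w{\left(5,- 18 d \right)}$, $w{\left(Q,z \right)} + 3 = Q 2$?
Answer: $566$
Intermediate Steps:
$t{\left(Z \right)} = \frac{Z}{4}$
$w{\left(Q,z \right)} = -3 + 2 Q$ ($w{\left(Q,z \right)} = -3 + Q 2 = -3 + 2 Q$)
$X{\left(d \right)} = 7$ ($X{\left(d \right)} = -3 + 2 \cdot 5 = -3 + 10 = 7$)
$h{\left(c,p \right)} = 187 + p$
$X{\left(t{\left(-26 \right)} \right)} + h{\left(-106,372 \right)} = 7 + \left(187 + 372\right) = 7 + 559 = 566$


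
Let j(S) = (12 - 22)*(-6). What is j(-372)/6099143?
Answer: 60/6099143 ≈ 9.8374e-6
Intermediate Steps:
j(S) = 60 (j(S) = -10*(-6) = 60)
j(-372)/6099143 = 60/6099143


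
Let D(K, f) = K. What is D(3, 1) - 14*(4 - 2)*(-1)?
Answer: 31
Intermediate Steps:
D(3, 1) - 14*(4 - 2)*(-1) = 3 - 14*(4 - 2)*(-1) = 3 - 28*(-1) = 3 - 14*(-2) = 3 + 28 = 31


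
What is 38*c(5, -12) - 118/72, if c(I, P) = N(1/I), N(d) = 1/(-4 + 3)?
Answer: -1427/36 ≈ -39.639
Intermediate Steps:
N(d) = -1 (N(d) = 1/(-1) = -1)
c(I, P) = -1
38*c(5, -12) - 118/72 = 38*(-1) - 118/72 = -38 - 118*1/72 = -38 - 59/36 = -1427/36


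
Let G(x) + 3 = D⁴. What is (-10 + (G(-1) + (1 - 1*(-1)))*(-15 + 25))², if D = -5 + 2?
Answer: 624100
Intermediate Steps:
D = -3
G(x) = 78 (G(x) = -3 + (-3)⁴ = -3 + 81 = 78)
(-10 + (G(-1) + (1 - 1*(-1)))*(-15 + 25))² = (-10 + (78 + (1 - 1*(-1)))*(-15 + 25))² = (-10 + (78 + (1 + 1))*10)² = (-10 + (78 + 2)*10)² = (-10 + 80*10)² = (-10 + 800)² = 790² = 624100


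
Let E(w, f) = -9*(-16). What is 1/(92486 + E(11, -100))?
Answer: 1/92630 ≈ 1.0796e-5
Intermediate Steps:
E(w, f) = 144
1/(92486 + E(11, -100)) = 1/(92486 + 144) = 1/92630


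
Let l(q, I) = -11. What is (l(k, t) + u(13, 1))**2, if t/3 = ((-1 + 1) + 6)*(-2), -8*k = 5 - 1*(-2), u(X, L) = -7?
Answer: 324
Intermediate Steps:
k = -7/8 (k = -(5 - 1*(-2))/8 = -(5 + 2)/8 = -1/8*7 = -7/8 ≈ -0.87500)
t = -36 (t = 3*(((-1 + 1) + 6)*(-2)) = 3*((0 + 6)*(-2)) = 3*(6*(-2)) = 3*(-12) = -36)
(l(k, t) + u(13, 1))**2 = (-11 - 7)**2 = (-18)**2 = 324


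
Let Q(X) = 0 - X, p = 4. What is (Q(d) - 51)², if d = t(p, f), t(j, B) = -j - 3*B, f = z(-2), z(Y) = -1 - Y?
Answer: 1936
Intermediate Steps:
f = 1 (f = -1 - 1*(-2) = -1 + 2 = 1)
d = -7 (d = -1*4 - 3*1 = -4 - 3 = -7)
Q(X) = -X
(Q(d) - 51)² = (-1*(-7) - 51)² = (7 - 51)² = (-44)² = 1936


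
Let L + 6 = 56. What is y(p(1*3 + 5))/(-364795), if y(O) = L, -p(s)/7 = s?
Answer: -10/72959 ≈ -0.00013706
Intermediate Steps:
p(s) = -7*s
L = 50 (L = -6 + 56 = 50)
y(O) = 50
y(p(1*3 + 5))/(-364795) = 50/(-364795) = 50*(-1/364795) = -10/72959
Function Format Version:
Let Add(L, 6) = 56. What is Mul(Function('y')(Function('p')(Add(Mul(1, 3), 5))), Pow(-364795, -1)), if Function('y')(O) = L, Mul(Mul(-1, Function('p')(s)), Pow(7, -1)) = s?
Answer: Rational(-10, 72959) ≈ -0.00013706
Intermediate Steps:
Function('p')(s) = Mul(-7, s)
L = 50 (L = Add(-6, 56) = 50)
Function('y')(O) = 50
Mul(Function('y')(Function('p')(Add(Mul(1, 3), 5))), Pow(-364795, -1)) = Mul(50, Pow(-364795, -1)) = Mul(50, Rational(-1, 364795)) = Rational(-10, 72959)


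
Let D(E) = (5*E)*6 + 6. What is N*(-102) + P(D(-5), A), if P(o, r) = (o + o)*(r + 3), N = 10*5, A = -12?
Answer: -2508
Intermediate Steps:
N = 50
D(E) = 6 + 30*E (D(E) = 30*E + 6 = 6 + 30*E)
P(o, r) = 2*o*(3 + r) (P(o, r) = (2*o)*(3 + r) = 2*o*(3 + r))
N*(-102) + P(D(-5), A) = 50*(-102) + 2*(6 + 30*(-5))*(3 - 12) = -5100 + 2*(6 - 150)*(-9) = -5100 + 2*(-144)*(-9) = -5100 + 2592 = -2508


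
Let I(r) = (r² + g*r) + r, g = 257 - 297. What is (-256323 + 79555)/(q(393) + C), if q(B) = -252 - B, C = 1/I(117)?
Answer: 1613184768/5886269 ≈ 274.06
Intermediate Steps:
g = -40
I(r) = r² - 39*r (I(r) = (r² - 40*r) + r = r² - 39*r)
C = 1/9126 (C = 1/(117*(-39 + 117)) = 1/(117*78) = 1/9126 ≈ 0.00010958)
(-256323 + 79555)/(q(393) + C) = (-256323 + 79555)/((-252 - 1*393) + 1/9126) = -176768/((-252 - 393) + 1/9126) = -176768/(-645 + 1/9126) = -176768/(-5886269/9126) = -176768*(-9126/5886269) = 1613184768/5886269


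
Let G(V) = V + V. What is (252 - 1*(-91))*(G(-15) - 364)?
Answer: -135142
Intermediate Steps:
G(V) = 2*V
(252 - 1*(-91))*(G(-15) - 364) = (252 - 1*(-91))*(2*(-15) - 364) = (252 + 91)*(-30 - 364) = 343*(-394) = -135142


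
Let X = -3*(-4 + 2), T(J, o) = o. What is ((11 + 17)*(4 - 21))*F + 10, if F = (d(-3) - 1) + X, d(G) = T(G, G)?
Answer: -942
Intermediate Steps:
d(G) = G
X = 6 (X = -3*(-2) = 6)
F = 2 (F = (-3 - 1) + 6 = -4 + 6 = 2)
((11 + 17)*(4 - 21))*F + 10 = ((11 + 17)*(4 - 21))*2 + 10 = (28*(-17))*2 + 10 = -476*2 + 10 = -952 + 10 = -942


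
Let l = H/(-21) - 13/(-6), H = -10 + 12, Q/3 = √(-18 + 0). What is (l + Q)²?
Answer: -30911/196 + 261*I*√2/7 ≈ -157.71 + 52.73*I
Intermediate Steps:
Q = 9*I*√2 (Q = 3*√(-18 + 0) = 3*√(-18) = 3*(3*I*√2) = 9*I*√2 ≈ 12.728*I)
H = 2
l = 29/14 (l = 2/(-21) - 13/(-6) = 2*(-1/21) - 13*(-⅙) = -2/21 + 13/6 = 29/14 ≈ 2.0714)
(l + Q)² = (29/14 + 9*I*√2)²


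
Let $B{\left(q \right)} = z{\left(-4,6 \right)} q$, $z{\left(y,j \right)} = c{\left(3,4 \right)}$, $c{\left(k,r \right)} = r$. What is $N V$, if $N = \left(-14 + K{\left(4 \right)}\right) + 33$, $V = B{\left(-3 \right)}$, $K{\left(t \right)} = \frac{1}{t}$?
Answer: $-231$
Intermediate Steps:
$z{\left(y,j \right)} = 4$
$B{\left(q \right)} = 4 q$
$V = -12$ ($V = 4 \left(-3\right) = -12$)
$N = \frac{77}{4}$ ($N = \left(-14 + \frac{1}{4}\right) + 33 = - \frac{55}{4} + 33 = \frac{77}{4} \approx 19.25$)
$N V = \frac{77}{4} \left(-12\right) = -231$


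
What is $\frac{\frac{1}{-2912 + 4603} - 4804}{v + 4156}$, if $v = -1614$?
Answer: $- \frac{8123563}{4298522} \approx -1.8899$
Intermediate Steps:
$\frac{\frac{1}{-2912 + 4603} - 4804}{v + 4156} = \frac{\frac{1}{-2912 + 4603} - 4804}{-1614 + 4156} = \frac{\frac{1}{1691} - 4804}{2542} = \left(\frac{1}{1691} - 4804\right) \frac{1}{2542} = \left(- \frac{8123563}{1691}\right) \frac{1}{2542} = - \frac{8123563}{4298522}$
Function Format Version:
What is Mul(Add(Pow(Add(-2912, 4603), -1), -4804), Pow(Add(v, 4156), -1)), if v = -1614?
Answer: Rational(-8123563, 4298522) ≈ -1.8899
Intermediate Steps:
Mul(Add(Pow(Add(-2912, 4603), -1), -4804), Pow(Add(v, 4156), -1)) = Mul(Add(Pow(Add(-2912, 4603), -1), -4804), Pow(Add(-1614, 4156), -1)) = Mul(Add(Pow(1691, -1), -4804), Pow(2542, -1)) = Mul(Add(Rational(1, 1691), -4804), Rational(1, 2542)) = Mul(Rational(-8123563, 1691), Rational(1, 2542)) = Rational(-8123563, 4298522)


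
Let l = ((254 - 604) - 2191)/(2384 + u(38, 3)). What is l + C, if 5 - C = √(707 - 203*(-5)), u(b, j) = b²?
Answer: 503/116 - √1722 ≈ -37.161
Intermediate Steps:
C = 5 - √1722 (C = 5 - √(707 - 203*(-5)) = 5 - √(707 + 1015) = 5 - √1722 ≈ -36.497)
l = -77/116 (l = ((254 - 604) - 2191)/(2384 + 38²) = (-350 - 2191)/(2384 + 1444) = -2541/3828 = -2541*1/3828 = -77/116 ≈ -0.66379)
l + C = -77/116 + (5 - √1722) = 503/116 - √1722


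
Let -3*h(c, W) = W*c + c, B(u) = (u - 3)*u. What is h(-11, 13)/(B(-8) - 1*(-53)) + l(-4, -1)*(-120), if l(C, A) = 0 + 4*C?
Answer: 812314/423 ≈ 1920.4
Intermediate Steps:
B(u) = u*(-3 + u) (B(u) = (-3 + u)*u = u*(-3 + u))
h(c, W) = -c/3 - W*c/3 (h(c, W) = -(W*c + c)/3 = -(c + W*c)/3 = -c/3 - W*c/3)
l(C, A) = 4*C
h(-11, 13)/(B(-8) - 1*(-53)) + l(-4, -1)*(-120) = (-⅓*(-11)*(1 + 13))/(-8*(-3 - 8) - 1*(-53)) + (4*(-4))*(-120) = (-⅓*(-11)*14)/(-8*(-11) + 53) - 16*(-120) = 154/(3*(88 + 53)) + 1920 = (154/3)/141 + 1920 = (154/3)*(1/141) + 1920 = 154/423 + 1920 = 812314/423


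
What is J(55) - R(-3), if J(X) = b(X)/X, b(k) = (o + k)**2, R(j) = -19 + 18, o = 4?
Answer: 3536/55 ≈ 64.291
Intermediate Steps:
R(j) = -1
b(k) = (4 + k)**2
J(X) = (4 + X)**2/X
J(55) - R(-3) = (4 + 55)**2/55 - 1*(-1) = (1/55)*59**2 + 1 = (1/55)*3481 + 1 = 3481/55 + 1 = 3536/55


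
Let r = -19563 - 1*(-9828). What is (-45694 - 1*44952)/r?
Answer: 90646/9735 ≈ 9.3114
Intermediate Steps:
r = -9735 (r = -19563 + 9828 = -9735)
(-45694 - 1*44952)/r = (-45694 - 1*44952)/(-9735) = (-45694 - 44952)*(-1/9735) = -90646*(-1/9735) = 90646/9735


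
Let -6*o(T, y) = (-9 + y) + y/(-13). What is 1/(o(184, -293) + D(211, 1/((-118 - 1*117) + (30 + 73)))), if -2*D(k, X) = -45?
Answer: 13/898 ≈ 0.014477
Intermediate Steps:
o(T, y) = 3/2 - 2*y/13 (o(T, y) = -((-9 + y) + y/(-13))/6 = -((-9 + y) + y*(-1/13))/6 = -((-9 + y) - y/13)/6 = -(-9 + 12*y/13)/6 = 3/2 - 2*y/13)
D(k, X) = 45/2 (D(k, X) = -½*(-45) = 45/2)
1/(o(184, -293) + D(211, 1/((-118 - 1*117) + (30 + 73)))) = 1/((3/2 - 2/13*(-293)) + 45/2) = 1/((3/2 + 586/13) + 45/2) = 1/(1211/26 + 45/2) = 1/(898/13) = 13/898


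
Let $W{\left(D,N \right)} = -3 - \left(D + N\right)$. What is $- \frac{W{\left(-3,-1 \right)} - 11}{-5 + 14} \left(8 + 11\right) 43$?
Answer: $\frac{8170}{9} \approx 907.78$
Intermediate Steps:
$W{\left(D,N \right)} = -3 - D - N$ ($W{\left(D,N \right)} = -3 - \left(D + N\right) = -3 - D - N$)
$- \frac{W{\left(-3,-1 \right)} - 11}{-5 + 14} \left(8 + 11\right) 43 = - \frac{\left(-3 - -3 - -1\right) - 11}{-5 + 14} \left(8 + 11\right) 43 = - \frac{\left(-3 + 3 + 1\right) - 11}{9} \cdot 19 \cdot 43 = - \frac{1 - 11}{9} \cdot 19 \cdot 43 = - \frac{-10}{9} \cdot 19 \cdot 43 = \left(-1\right) \left(- \frac{10}{9}\right) 19 \cdot 43 = \frac{10}{9} \cdot 19 \cdot 43 = \frac{190}{9} \cdot 43 = \frac{8170}{9}$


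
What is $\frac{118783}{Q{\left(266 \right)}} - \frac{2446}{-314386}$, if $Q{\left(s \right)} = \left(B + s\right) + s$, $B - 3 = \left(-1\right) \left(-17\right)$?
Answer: $\frac{18672531215}{86770536} \approx 215.19$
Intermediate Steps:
$B = 20$ ($B = 3 - -17 = 3 + 17 = 20$)
$Q{\left(s \right)} = 20 + 2 s$ ($Q{\left(s \right)} = \left(20 + s\right) + s = 20 + 2 s$)
$\frac{118783}{Q{\left(266 \right)}} - \frac{2446}{-314386} = \frac{118783}{20 + 2 \cdot 266} - \frac{2446}{-314386} = \frac{118783}{20 + 532} - - \frac{1223}{157193} = \frac{118783}{552} + \frac{1223}{157193} = \frac{18672531215}{86770536}$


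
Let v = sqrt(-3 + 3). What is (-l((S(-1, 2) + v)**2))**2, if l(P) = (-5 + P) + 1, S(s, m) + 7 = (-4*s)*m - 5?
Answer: 144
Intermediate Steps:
S(s, m) = -12 - 4*m*s (S(s, m) = -7 + ((-4*s)*m - 5) = -7 + (-4*m*s - 5) = -7 + (-5 - 4*m*s) = -12 - 4*m*s)
v = 0 (v = sqrt(0) = 0)
l(P) = -4 + P
(-l((S(-1, 2) + v)**2))**2 = (-(-4 + ((-12 - 4*2*(-1)) + 0)**2))**2 = (-(-4 + ((-12 + 8) + 0)**2))**2 = (-(-4 + (-4 + 0)**2))**2 = (-(-4 + (-4)**2))**2 = (-(-4 + 16))**2 = (-1*12)**2 = (-12)**2 = 144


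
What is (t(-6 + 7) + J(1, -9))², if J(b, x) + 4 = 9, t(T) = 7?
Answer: 144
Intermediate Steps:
J(b, x) = 5 (J(b, x) = -4 + 9 = 5)
(t(-6 + 7) + J(1, -9))² = (7 + 5)² = 12² = 144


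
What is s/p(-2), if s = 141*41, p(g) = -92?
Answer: -5781/92 ≈ -62.837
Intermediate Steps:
s = 5781
s/p(-2) = 5781/(-92) = 5781*(-1/92) = -5781/92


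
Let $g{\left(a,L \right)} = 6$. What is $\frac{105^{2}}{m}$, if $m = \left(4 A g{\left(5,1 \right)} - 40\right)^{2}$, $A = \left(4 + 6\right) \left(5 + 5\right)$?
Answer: $\frac{441}{222784} \approx 0.0019795$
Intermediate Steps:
$A = 100$ ($A = 10 \cdot 10 = 100$)
$m = 5569600$ ($m = \left(4 \cdot 100 \cdot 6 - 40\right)^{2} = \left(400 \cdot 6 - 40\right)^{2} = \left(2400 - 40\right)^{2} = 2360^{2} = 5569600$)
$\frac{105^{2}}{m} = \frac{105^{2}}{5569600} = 11025 \cdot \frac{1}{5569600} = \frac{441}{222784}$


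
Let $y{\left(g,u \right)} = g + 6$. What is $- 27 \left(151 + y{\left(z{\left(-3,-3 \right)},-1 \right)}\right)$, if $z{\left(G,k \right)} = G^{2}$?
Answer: $-4482$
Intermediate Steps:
$y{\left(g,u \right)} = 6 + g$
$- 27 \left(151 + y{\left(z{\left(-3,-3 \right)},-1 \right)}\right) = - 27 \left(151 + \left(6 + \left(-3\right)^{2}\right)\right) = - 27 \left(151 + \left(6 + 9\right)\right) = - 27 \left(151 + 15\right) = \left(-27\right) 166 = -4482$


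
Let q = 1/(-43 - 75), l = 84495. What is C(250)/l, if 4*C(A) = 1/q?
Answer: -59/168990 ≈ -0.00034913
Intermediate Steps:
q = -1/118 (q = 1/(-118) = -1/118 ≈ -0.0084746)
C(A) = -59/2 (C(A) = 1/(4*(-1/118)) = (¼)*(-118) = -59/2)
C(250)/l = -59/2/84495 = -59/2*1/84495 = -59/168990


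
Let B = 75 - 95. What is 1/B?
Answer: -1/20 ≈ -0.050000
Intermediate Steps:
B = -20
1/B = 1/(-20) = -1/20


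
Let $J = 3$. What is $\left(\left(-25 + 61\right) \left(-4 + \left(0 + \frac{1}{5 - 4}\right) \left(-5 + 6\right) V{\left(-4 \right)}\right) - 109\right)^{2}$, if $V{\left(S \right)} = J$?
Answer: $21025$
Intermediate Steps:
$V{\left(S \right)} = 3$
$\left(\left(-25 + 61\right) \left(-4 + \left(0 + \frac{1}{5 - 4}\right) \left(-5 + 6\right) V{\left(-4 \right)}\right) - 109\right)^{2} = \left(\left(-25 + 61\right) \left(-4 + \left(0 + \frac{1}{5 - 4}\right) \left(-5 + 6\right) 3\right) - 109\right)^{2} = \left(36 \left(-4 + \left(0 + 1^{-1}\right) 1 \cdot 3\right) - 109\right)^{2} = \left(36 \left(-4 + \left(0 + 1\right) 1 \cdot 3\right) - 109\right)^{2} = \left(36 \left(-4 + 1 \cdot 1 \cdot 3\right) - 109\right)^{2} = \left(36 \left(-4 + 1 \cdot 3\right) - 109\right)^{2} = \left(36 \left(-4 + 3\right) - 109\right)^{2} = \left(36 \left(-1\right) - 109\right)^{2} = \left(-36 - 109\right)^{2} = \left(-145\right)^{2} = 21025$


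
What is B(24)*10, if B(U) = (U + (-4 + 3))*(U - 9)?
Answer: 3450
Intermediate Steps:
B(U) = (-1 + U)*(-9 + U) (B(U) = (U - 1)*(-9 + U) = (-1 + U)*(-9 + U))
B(24)*10 = (9 + 24**2 - 10*24)*10 = (9 + 576 - 240)*10 = 345*10 = 3450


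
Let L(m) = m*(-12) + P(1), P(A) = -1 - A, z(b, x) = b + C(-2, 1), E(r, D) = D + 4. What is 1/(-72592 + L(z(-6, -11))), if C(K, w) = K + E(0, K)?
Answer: -1/72522 ≈ -1.3789e-5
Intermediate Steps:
E(r, D) = 4 + D
C(K, w) = 4 + 2*K (C(K, w) = K + (4 + K) = 4 + 2*K)
z(b, x) = b (z(b, x) = b + (4 + 2*(-2)) = b + (4 - 4) = b + 0 = b)
L(m) = -2 - 12*m (L(m) = m*(-12) + (-1 - 1*1) = -12*m + (-1 - 1) = -12*m - 2 = -2 - 12*m)
1/(-72592 + L(z(-6, -11))) = 1/(-72592 + (-2 - 12*(-6))) = 1/(-72592 + (-2 + 72)) = 1/(-72592 + 70) = 1/(-72522) = -1/72522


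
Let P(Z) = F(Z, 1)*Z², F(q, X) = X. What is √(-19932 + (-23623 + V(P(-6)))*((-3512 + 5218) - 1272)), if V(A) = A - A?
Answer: I*√10272314 ≈ 3205.0*I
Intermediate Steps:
P(Z) = Z² (P(Z) = 1*Z² = Z²)
V(A) = 0
√(-19932 + (-23623 + V(P(-6)))*((-3512 + 5218) - 1272)) = √(-19932 + (-23623 + 0)*((-3512 + 5218) - 1272)) = √(-19932 - 23623*(1706 - 1272)) = √(-19932 - 23623*434) = √(-19932 - 10252382) = √(-10272314) = I*√10272314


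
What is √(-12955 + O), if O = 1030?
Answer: 15*I*√53 ≈ 109.2*I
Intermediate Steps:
√(-12955 + O) = √(-12955 + 1030) = √(-11925) = 15*I*√53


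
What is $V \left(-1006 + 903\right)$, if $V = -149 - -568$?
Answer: $-43157$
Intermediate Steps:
$V = 419$ ($V = -149 + 568 = 419$)
$V \left(-1006 + 903\right) = 419 \left(-1006 + 903\right) = 419 \left(-103\right) = -43157$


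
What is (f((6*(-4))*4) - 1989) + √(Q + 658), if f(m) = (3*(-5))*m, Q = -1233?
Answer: -549 + 5*I*√23 ≈ -549.0 + 23.979*I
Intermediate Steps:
f(m) = -15*m
(f((6*(-4))*4) - 1989) + √(Q + 658) = (-15*6*(-4)*4 - 1989) + √(-1233 + 658) = (-(-360)*4 - 1989) + √(-575) = (-15*(-96) - 1989) + 5*I*√23 = (1440 - 1989) + 5*I*√23 = -549 + 5*I*√23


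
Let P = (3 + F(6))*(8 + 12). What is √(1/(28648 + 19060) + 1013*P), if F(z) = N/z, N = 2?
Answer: √345846293572143/71562 ≈ 259.87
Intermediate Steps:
F(z) = 2/z
P = 200/3 (P = (3 + 2/6)*(8 + 12) = (3 + 2*(⅙))*20 = (3 + ⅓)*20 = (10/3)*20 = 200/3 ≈ 66.667)
√(1/(28648 + 19060) + 1013*P) = √(1/(28648 + 19060) + 1013*(200/3)) = √(1/47708 + 202600/3) = √(9665640803/143124) = √345846293572143/71562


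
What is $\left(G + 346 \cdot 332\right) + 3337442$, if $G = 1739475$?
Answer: $5191789$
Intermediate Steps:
$\left(G + 346 \cdot 332\right) + 3337442 = \left(1739475 + 346 \cdot 332\right) + 3337442 = \left(1739475 + 114872\right) + 3337442 = 1854347 + 3337442 = 5191789$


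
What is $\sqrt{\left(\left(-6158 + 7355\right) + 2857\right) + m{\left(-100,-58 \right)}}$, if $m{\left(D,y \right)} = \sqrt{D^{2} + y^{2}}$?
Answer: $\sqrt{4054 + 2 \sqrt{3341}} \approx 64.573$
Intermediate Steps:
$\sqrt{\left(\left(-6158 + 7355\right) + 2857\right) + m{\left(-100,-58 \right)}} = \sqrt{\left(\left(-6158 + 7355\right) + 2857\right) + \sqrt{\left(-100\right)^{2} + \left(-58\right)^{2}}} = \sqrt{\left(1197 + 2857\right) + \sqrt{10000 + 3364}} = \sqrt{4054 + \sqrt{13364}} = \sqrt{4054 + 2 \sqrt{3341}}$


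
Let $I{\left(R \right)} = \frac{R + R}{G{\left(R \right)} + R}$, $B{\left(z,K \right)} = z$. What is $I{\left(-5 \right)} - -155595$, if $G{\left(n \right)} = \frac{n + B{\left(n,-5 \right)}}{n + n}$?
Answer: $\frac{311195}{2} \approx 1.556 \cdot 10^{5}$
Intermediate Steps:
$G{\left(n \right)} = 1$ ($G{\left(n \right)} = \frac{n + n}{n + n} = \frac{2 n}{2 n} = 2 n \frac{1}{2 n} = 1$)
$I{\left(R \right)} = \frac{2 R}{1 + R}$ ($I{\left(R \right)} = \frac{R + R}{1 + R} = \frac{2 R}{1 + R}$)
$I{\left(-5 \right)} - -155595 = 2 \left(-5\right) \frac{1}{1 - 5} - -155595 = 2 \left(-5\right) \frac{1}{-4} + 155595 = 2 \left(-5\right) \left(- \frac{1}{4}\right) + 155595 = \frac{5}{2} + 155595 = \frac{311195}{2}$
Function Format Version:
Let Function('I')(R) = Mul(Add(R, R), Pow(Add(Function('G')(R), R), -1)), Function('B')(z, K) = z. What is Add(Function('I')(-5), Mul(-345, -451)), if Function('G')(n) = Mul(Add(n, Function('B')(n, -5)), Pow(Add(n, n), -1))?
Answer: Rational(311195, 2) ≈ 1.5560e+5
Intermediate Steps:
Function('G')(n) = 1 (Function('G')(n) = Mul(Add(n, n), Pow(Add(n, n), -1)) = Mul(Mul(2, n), Pow(Mul(2, n), -1)) = Mul(Mul(2, n), Mul(Rational(1, 2), Pow(n, -1))) = 1)
Function('I')(R) = Mul(2, R, Pow(Add(1, R), -1)) (Function('I')(R) = Mul(Add(R, R), Pow(Add(1, R), -1)) = Mul(Mul(2, R), Pow(Add(1, R), -1)) = Mul(2, R, Pow(Add(1, R), -1)))
Add(Function('I')(-5), Mul(-345, -451)) = Add(Mul(2, -5, Pow(Add(1, -5), -1)), Mul(-345, -451)) = Add(Mul(2, -5, Pow(-4, -1)), 155595) = Add(Mul(2, -5, Rational(-1, 4)), 155595) = Add(Rational(5, 2), 155595) = Rational(311195, 2)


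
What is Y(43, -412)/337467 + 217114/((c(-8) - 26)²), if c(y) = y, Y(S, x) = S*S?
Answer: 2155027873/11473878 ≈ 187.82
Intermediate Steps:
Y(S, x) = S²
Y(43, -412)/337467 + 217114/((c(-8) - 26)²) = 43²/337467 + 217114/((-8 - 26)²) = 1849*(1/337467) + 217114/((-34)²) = 1849/337467 + 217114/1156 = 1849/337467 + 217114*(1/1156) = 1849/337467 + 108557/578 = 2155027873/11473878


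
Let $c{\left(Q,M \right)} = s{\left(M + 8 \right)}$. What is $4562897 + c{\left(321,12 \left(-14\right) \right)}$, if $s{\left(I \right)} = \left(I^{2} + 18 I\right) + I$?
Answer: $4585457$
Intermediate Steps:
$s{\left(I \right)} = I^{2} + 19 I$
$c{\left(Q,M \right)} = \left(8 + M\right) \left(27 + M\right)$ ($c{\left(Q,M \right)} = \left(M + 8\right) \left(19 + \left(M + 8\right)\right) = \left(8 + M\right) \left(19 + \left(8 + M\right)\right) = \left(8 + M\right) \left(27 + M\right)$)
$4562897 + c{\left(321,12 \left(-14\right) \right)} = 4562897 + \left(8 + 12 \left(-14\right)\right) \left(27 + 12 \left(-14\right)\right) = 4562897 + \left(8 - 168\right) \left(27 - 168\right) = 4562897 - -22560 = 4562897 + 22560 = 4585457$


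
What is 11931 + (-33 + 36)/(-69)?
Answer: 274412/23 ≈ 11931.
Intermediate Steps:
11931 + (-33 + 36)/(-69) = 11931 + 3*(-1/69) = 11931 - 1/23 = 274412/23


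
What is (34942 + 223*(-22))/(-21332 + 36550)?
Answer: 15018/7609 ≈ 1.9737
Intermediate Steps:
(34942 + 223*(-22))/(-21332 + 36550) = (34942 - 4906)/15218 = 30036*(1/15218) = 15018/7609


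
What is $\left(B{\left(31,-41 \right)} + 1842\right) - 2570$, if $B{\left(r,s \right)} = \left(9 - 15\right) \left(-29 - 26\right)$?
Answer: $-398$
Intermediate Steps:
$B{\left(r,s \right)} = 330$ ($B{\left(r,s \right)} = \left(-6\right) \left(-55\right) = 330$)
$\left(B{\left(31,-41 \right)} + 1842\right) - 2570 = \left(330 + 1842\right) - 2570 = 2172 - 2570 = -398$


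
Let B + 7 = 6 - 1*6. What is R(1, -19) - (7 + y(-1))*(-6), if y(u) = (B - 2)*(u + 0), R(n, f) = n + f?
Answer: 78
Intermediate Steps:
B = -7 (B = -7 + (6 - 1*6) = -7 + (6 - 6) = -7 + 0 = -7)
R(n, f) = f + n
y(u) = -9*u (y(u) = (-7 - 2)*(u + 0) = -9*u)
R(1, -19) - (7 + y(-1))*(-6) = (-19 + 1) - (7 - 9*(-1))*(-6) = -18 - (7 + 9)*(-6) = -18 - 16*(-6) = -18 - 1*(-96) = -18 + 96 = 78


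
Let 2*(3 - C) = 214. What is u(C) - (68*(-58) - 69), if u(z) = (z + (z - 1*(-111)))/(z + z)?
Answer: 834801/208 ≈ 4013.5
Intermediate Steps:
C = -104 (C = 3 - ½*214 = 3 - 107 = -104)
u(z) = (111 + 2*z)/(2*z) (u(z) = (z + (z + 111))/((2*z)) = (z + (111 + z))*(1/(2*z)) = (111 + 2*z)*(1/(2*z)) = (111 + 2*z)/(2*z))
u(C) - (68*(-58) - 69) = (111/2 - 104)/(-104) - (68*(-58) - 69) = -1/104*(-97/2) - (-3944 - 69) = 97/208 - 1*(-4013) = 97/208 + 4013 = 834801/208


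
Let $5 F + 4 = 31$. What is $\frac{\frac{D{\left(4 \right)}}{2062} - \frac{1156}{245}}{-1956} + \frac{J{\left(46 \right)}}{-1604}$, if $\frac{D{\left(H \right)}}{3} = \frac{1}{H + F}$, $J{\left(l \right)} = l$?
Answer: $- \frac{489172368911}{18623693959080} \approx -0.026266$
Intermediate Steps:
$F = \frac{27}{5}$ ($F = - \frac{4}{5} + \frac{1}{5} \cdot 31 = - \frac{4}{5} + \frac{31}{5} = \frac{27}{5} \approx 5.4$)
$D{\left(H \right)} = \frac{3}{\frac{27}{5} + H}$ ($D{\left(H \right)} = \frac{3}{H + \frac{27}{5}} = \frac{3}{\frac{27}{5} + H}$)
$\frac{\frac{D{\left(4 \right)}}{2062} - \frac{1156}{245}}{-1956} + \frac{J{\left(46 \right)}}{-1604} = \frac{\frac{15 \frac{1}{27 + 5 \cdot 4}}{2062} - \frac{1156}{245}}{-1956} + \frac{46}{-1604} = \left(\frac{15}{27 + 20} \cdot \frac{1}{2062} - \frac{1156}{245}\right) \left(- \frac{1}{1956}\right) + 46 \left(- \frac{1}{1604}\right) = \left(\frac{15}{47} \cdot \frac{1}{2062} - \frac{1156}{245}\right) \left(- \frac{1}{1956}\right) - \frac{23}{802} = \left(\frac{15}{96914} - \frac{1156}{245}\right) \left(- \frac{1}{1956}\right) - \frac{23}{802} = \left(- \frac{112028909}{23743930}\right) \left(- \frac{1}{1956}\right) - \frac{23}{802} = \frac{112028909}{46443127080} - \frac{23}{802} = - \frac{489172368911}{18623693959080}$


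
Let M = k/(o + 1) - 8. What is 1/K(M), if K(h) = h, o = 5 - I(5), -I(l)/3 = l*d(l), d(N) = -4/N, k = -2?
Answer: -3/23 ≈ -0.13043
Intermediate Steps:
I(l) = 12 (I(l) = -3*l*(-4/l) = -3*(-4) = 12)
o = -7 (o = 5 - 1*12 = 5 - 12 = -7)
M = -23/3 (M = -2/(-7 + 1) - 8 = -2/(-6) - 8 = -1/6*(-2) - 8 = 1/3 - 8 = -23/3 ≈ -7.6667)
1/K(M) = 1/(-23/3) = -3/23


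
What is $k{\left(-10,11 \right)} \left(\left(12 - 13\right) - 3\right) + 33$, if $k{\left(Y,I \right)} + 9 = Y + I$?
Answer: $65$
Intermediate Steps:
$k{\left(Y,I \right)} = -9 + I + Y$ ($k{\left(Y,I \right)} = -9 + \left(Y + I\right) = -9 + \left(I + Y\right) = -9 + I + Y$)
$k{\left(-10,11 \right)} \left(\left(12 - 13\right) - 3\right) + 33 = \left(-9 + 11 - 10\right) \left(\left(12 - 13\right) - 3\right) + 33 = - 8 \left(-1 - 3\right) + 33 = \left(-8\right) \left(-4\right) + 33 = 32 + 33 = 65$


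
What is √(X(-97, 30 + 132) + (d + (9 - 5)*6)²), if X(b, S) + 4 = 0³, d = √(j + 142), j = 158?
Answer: 2*√(218 + 120*√3) ≈ 41.272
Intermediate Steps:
d = 10*√3 (d = √(158 + 142) = √300 = 10*√3 ≈ 17.320)
X(b, S) = -4 (X(b, S) = -4 + 0³ = -4 + 0 = -4)
√(X(-97, 30 + 132) + (d + (9 - 5)*6)²) = √(-4 + (10*√3 + (9 - 5)*6)²) = √(-4 + (10*√3 + 4*6)²) = √(-4 + (10*√3 + 24)²) = √(-4 + (24 + 10*√3)²)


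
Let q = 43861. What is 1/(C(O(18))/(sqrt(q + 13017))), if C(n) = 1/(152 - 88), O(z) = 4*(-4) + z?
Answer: 64*sqrt(56878) ≈ 15263.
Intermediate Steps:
O(z) = -16 + z
C(n) = 1/64
1/(C(O(18))/(sqrt(q + 13017))) = 1/(1/(64*(sqrt(43861 + 13017)))) = 1/(1/(64*(sqrt(56878)))) = 1/((sqrt(56878)/56878)/64) = 1/(sqrt(56878)/3640192) = 64*sqrt(56878)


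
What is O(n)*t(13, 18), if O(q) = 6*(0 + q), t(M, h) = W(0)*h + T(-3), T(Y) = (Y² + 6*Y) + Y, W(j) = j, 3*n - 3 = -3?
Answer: 0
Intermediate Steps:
n = 0 (n = 1 + (⅓)*(-3) = 1 - 1 = 0)
T(Y) = Y² + 7*Y
t(M, h) = -12 (t(M, h) = 0*h - 3*(7 - 3) = 0 - 3*4 = 0 - 12 = -12)
O(q) = 6*q
O(n)*t(13, 18) = (6*0)*(-12) = 0*(-12) = 0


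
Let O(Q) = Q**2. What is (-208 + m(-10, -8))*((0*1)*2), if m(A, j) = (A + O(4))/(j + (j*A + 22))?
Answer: 0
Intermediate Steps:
m(A, j) = (16 + A)/(22 + j + A*j) (m(A, j) = (A + 4**2)/(j + (j*A + 22)) = (A + 16)/(j + (A*j + 22)) = (16 + A)/(j + (22 + A*j)) = (16 + A)/(22 + j + A*j))
(-208 + m(-10, -8))*((0*1)*2) = (-208 + (16 - 10)/(22 - 8 - 10*(-8)))*((0*1)*2) = (-208 + 6/(22 - 8 + 80))*(0*2) = (-208 + 6/94)*0 = (-208 + (1/94)*6)*0 = (-208 + 3/47)*0 = -9773/47*0 = 0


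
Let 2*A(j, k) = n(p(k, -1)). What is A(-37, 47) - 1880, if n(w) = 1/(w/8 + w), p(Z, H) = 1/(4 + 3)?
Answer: -16892/9 ≈ -1876.9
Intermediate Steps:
p(Z, H) = 1/7
n(w) = 8/(9*w) (n(w) = 1/(w*(1/8) + w) = 1/(w/8 + w) = 1/(9*w/8) = 8/(9*w))
A(j, k) = 28/9 (A(j, k) = (8/(9*(1/7)))/2 = ((8/9)*7)/2 = (1/2)*(56/9) = 28/9)
A(-37, 47) - 1880 = 28/9 - 1880 = -16892/9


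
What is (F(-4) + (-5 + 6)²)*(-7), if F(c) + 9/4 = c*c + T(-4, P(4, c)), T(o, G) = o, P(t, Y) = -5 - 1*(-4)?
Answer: -301/4 ≈ -75.250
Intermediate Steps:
P(t, Y) = -1 (P(t, Y) = -5 + 4 = -1)
F(c) = -25/4 + c² (F(c) = -9/4 + (c*c - 4) = -9/4 + (c² - 4) = -9/4 + (-4 + c²) = -25/4 + c²)
(F(-4) + (-5 + 6)²)*(-7) = ((-25/4 + (-4)²) + (-5 + 6)²)*(-7) = ((-25/4 + 16) + 1²)*(-7) = (39/4 + 1)*(-7) = (43/4)*(-7) = -301/4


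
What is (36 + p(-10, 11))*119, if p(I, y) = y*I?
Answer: -8806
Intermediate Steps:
p(I, y) = I*y
(36 + p(-10, 11))*119 = (36 - 10*11)*119 = (36 - 110)*119 = -74*119 = -8806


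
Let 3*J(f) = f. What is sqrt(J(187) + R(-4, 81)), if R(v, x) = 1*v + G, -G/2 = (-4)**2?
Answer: sqrt(237)/3 ≈ 5.1316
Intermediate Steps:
G = -32 (G = -2*(-4)**2 = -2*16 = -32)
R(v, x) = -32 + v (R(v, x) = 1*v - 32 = v - 32 = -32 + v)
J(f) = f/3
sqrt(J(187) + R(-4, 81)) = sqrt((1/3)*187 + (-32 - 4)) = sqrt(187/3 - 36) = sqrt(79/3) = sqrt(237)/3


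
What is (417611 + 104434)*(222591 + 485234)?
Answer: 369516502125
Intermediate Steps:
(417611 + 104434)*(222591 + 485234) = 522045*707825 = 369516502125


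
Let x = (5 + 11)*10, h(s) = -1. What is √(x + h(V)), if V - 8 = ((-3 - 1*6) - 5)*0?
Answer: √159 ≈ 12.610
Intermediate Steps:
V = 8 (V = 8 + ((-3 - 1*6) - 5)*0 = 8 + ((-3 - 6) - 5)*0 = 8 + (-9 - 5)*0 = 8 - 14*0 = 8 + 0 = 8)
x = 160 (x = 16*10 = 160)
√(x + h(V)) = √(160 - 1) = √159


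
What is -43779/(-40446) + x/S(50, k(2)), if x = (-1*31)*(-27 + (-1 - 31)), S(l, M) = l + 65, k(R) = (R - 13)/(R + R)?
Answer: 26336773/1550430 ≈ 16.987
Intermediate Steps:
k(R) = (-13 + R)/(2*R) (k(R) = (-13 + R)/((2*R)) = (-13 + R)*(1/(2*R)) = (-13 + R)/(2*R))
S(l, M) = 65 + l
x = 1829 (x = -31*(-27 - 32) = -31*(-59) = 1829)
-43779/(-40446) + x/S(50, k(2)) = -43779/(-40446) + 1829/(65 + 50) = -43779*(-1/40446) + 1829/115 = 14593/13482 + 1829*(1/115) = 14593/13482 + 1829/115 = 26336773/1550430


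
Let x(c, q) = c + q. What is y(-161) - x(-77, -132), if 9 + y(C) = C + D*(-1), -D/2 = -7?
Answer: 25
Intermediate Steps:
D = 14 (D = -2*(-7) = 14)
y(C) = -23 + C (y(C) = -9 + (C + 14*(-1)) = -9 + (C - 14) = -9 + (-14 + C) = -23 + C)
y(-161) - x(-77, -132) = (-23 - 161) - (-77 - 132) = -184 - 1*(-209) = -184 + 209 = 25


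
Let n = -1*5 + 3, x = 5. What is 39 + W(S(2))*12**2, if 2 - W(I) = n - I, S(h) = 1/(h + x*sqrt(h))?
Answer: 14001/23 + 360*sqrt(2)/23 ≈ 630.88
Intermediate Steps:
n = -2 (n = -5 + 3 = -2)
S(h) = 1/(h + 5*sqrt(h))
W(I) = 4 + I (W(I) = 2 - (-2 - I) = 2 + (2 + I) = 4 + I)
39 + W(S(2))*12**2 = 39 + (4 + 1/(2 + 5*sqrt(2)))*12**2 = 39 + (4 + 1/(2 + 5*sqrt(2)))*144 = 39 + (576 + 144/(2 + 5*sqrt(2))) = 615 + 144/(2 + 5*sqrt(2))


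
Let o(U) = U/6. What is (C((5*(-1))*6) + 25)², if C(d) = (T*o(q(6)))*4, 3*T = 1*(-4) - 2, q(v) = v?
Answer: 289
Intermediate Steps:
o(U) = U/6 (o(U) = U*(⅙) = U/6)
T = -2 (T = (1*(-4) - 2)/3 = (-4 - 2)/3 = (⅓)*(-6) = -2)
C(d) = -8 (C(d) = -6/3*4 = -2*1*4 = -2*4 = -8)
(C((5*(-1))*6) + 25)² = (-8 + 25)² = 17² = 289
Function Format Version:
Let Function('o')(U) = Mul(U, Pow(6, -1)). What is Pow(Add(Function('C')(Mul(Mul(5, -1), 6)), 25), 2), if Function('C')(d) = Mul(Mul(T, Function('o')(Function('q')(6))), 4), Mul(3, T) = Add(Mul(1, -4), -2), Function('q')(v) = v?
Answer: 289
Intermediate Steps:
Function('o')(U) = Mul(Rational(1, 6), U) (Function('o')(U) = Mul(U, Rational(1, 6)) = Mul(Rational(1, 6), U))
T = -2 (T = Mul(Rational(1, 3), Add(Mul(1, -4), -2)) = Mul(Rational(1, 3), Add(-4, -2)) = Mul(Rational(1, 3), -6) = -2)
Function('C')(d) = -8 (Function('C')(d) = Mul(Mul(-2, Mul(Rational(1, 6), 6)), 4) = Mul(Mul(-2, 1), 4) = Mul(-2, 4) = -8)
Pow(Add(Function('C')(Mul(Mul(5, -1), 6)), 25), 2) = Pow(Add(-8, 25), 2) = Pow(17, 2) = 289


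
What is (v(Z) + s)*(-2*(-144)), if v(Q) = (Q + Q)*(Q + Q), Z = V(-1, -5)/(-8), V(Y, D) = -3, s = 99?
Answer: 28674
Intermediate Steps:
Z = 3/8 (Z = -3/(-8) = -3*(-⅛) = 3/8 ≈ 0.37500)
v(Q) = 4*Q² (v(Q) = (2*Q)*(2*Q) = 4*Q²)
(v(Z) + s)*(-2*(-144)) = (4*(3/8)² + 99)*(-2*(-144)) = (4*(9/64) + 99)*288 = (9/16 + 99)*288 = (1593/16)*288 = 28674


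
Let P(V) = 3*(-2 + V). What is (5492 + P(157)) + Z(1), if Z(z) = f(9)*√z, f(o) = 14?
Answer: 5971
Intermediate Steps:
P(V) = -6 + 3*V
Z(z) = 14*√z
(5492 + P(157)) + Z(1) = (5492 + (-6 + 3*157)) + 14*√1 = (5492 + (-6 + 471)) + 14*1 = (5492 + 465) + 14 = 5957 + 14 = 5971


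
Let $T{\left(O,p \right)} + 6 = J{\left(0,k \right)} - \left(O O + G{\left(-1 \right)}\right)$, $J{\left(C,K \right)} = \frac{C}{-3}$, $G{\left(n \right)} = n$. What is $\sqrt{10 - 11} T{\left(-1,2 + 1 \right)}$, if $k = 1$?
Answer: $- 6 i \approx - 6.0 i$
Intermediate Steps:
$J{\left(C,K \right)} = - \frac{C}{3}$ ($J{\left(C,K \right)} = C \left(- \frac{1}{3}\right) = - \frac{C}{3}$)
$T{\left(O,p \right)} = -5 - O^{2}$ ($T{\left(O,p \right)} = -6 - \left(O O - 1\right) = -6 + \left(0 - \left(O^{2} - 1\right)\right) = -6 + \left(0 - \left(-1 + O^{2}\right)\right) = -6 - \left(-1 + O^{2}\right) = -5 - O^{2}$)
$\sqrt{10 - 11} T{\left(-1,2 + 1 \right)} = \sqrt{10 - 11} \left(-5 - \left(-1\right)^{2}\right) = \sqrt{-1} \left(-5 - 1\right) = i \left(-5 - 1\right) = i \left(-6\right) = - 6 i$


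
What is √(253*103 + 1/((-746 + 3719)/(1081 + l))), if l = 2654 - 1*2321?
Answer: √230332642833/2973 ≈ 161.43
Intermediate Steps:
l = 333 (l = 2654 - 2321 = 333)
√(253*103 + 1/((-746 + 3719)/(1081 + l))) = √(253*103 + 1/((-746 + 3719)/(1081 + 333))) = √(26059 + 1/(2973/1414)) = √(26059 + 1414/2973) = √(77474821/2973) = √230332642833/2973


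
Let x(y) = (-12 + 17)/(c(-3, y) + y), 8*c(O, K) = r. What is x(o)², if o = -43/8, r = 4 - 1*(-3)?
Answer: 100/81 ≈ 1.2346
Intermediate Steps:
r = 7 (r = 4 + 3 = 7)
c(O, K) = 7/8 (c(O, K) = (⅛)*7 = 7/8)
o = -43/8 (o = -43*⅛ = -43/8 ≈ -5.3750)
x(y) = 5/(7/8 + y) (x(y) = (-12 + 17)/(7/8 + y) = 5/(7/8 + y))
x(o)² = (40/(7 + 8*(-43/8)))² = (40/(7 - 43))² = (40/(-36))² = (40*(-1/36))² = (-10/9)² = 100/81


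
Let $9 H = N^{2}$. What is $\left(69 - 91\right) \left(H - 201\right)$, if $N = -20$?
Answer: $\frac{30998}{9} \approx 3444.2$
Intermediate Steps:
$H = \frac{400}{9}$ ($H = \frac{\left(-20\right)^{2}}{9} = \frac{1}{9} \cdot 400 = \frac{400}{9} \approx 44.444$)
$\left(69 - 91\right) \left(H - 201\right) = \left(69 - 91\right) \left(\frac{400}{9} - 201\right) = \left(-22\right) \left(- \frac{1409}{9}\right) = \frac{30998}{9}$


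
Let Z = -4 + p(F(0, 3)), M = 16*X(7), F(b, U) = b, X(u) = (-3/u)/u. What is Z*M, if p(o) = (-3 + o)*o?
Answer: 192/49 ≈ 3.9184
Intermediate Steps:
X(u) = -3/u**2
p(o) = o*(-3 + o)
M = -48/49 (M = 16*(-3/7**2) = 16*(-3*1/49) = 16*(-3/49) = -48/49 ≈ -0.97959)
Z = -4 (Z = -4 + 0*(-3 + 0) = -4 + 0*(-3) = -4 + 0 = -4)
Z*M = -4*(-48/49) = 192/49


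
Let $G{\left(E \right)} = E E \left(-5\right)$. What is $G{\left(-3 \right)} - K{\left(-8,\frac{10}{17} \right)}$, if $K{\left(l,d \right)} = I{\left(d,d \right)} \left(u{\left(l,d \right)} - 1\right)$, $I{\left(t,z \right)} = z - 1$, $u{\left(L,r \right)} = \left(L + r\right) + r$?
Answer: $- \frac{13936}{289} \approx -48.221$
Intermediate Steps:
$u{\left(L,r \right)} = L + 2 r$
$I{\left(t,z \right)} = -1 + z$
$G{\left(E \right)} = - 5 E^{2}$ ($G{\left(E \right)} = E^{2} \left(-5\right) = - 5 E^{2}$)
$K{\left(l,d \right)} = \left(-1 + d\right) \left(-1 + l + 2 d\right)$ ($K{\left(l,d \right)} = \left(-1 + d\right) \left(\left(l + 2 d\right) - 1\right) = \left(-1 + d\right) \left(-1 + l + 2 d\right)$)
$G{\left(-3 \right)} - K{\left(-8,\frac{10}{17} \right)} = - 5 \left(-3\right)^{2} - \left(-1 + \frac{10}{17}\right) \left(-1 - 8 + 2 \cdot \frac{10}{17}\right) = \left(-5\right) 9 - \left(-1 + 10 \cdot \frac{1}{17}\right) \left(-1 - 8 + 2 \cdot 10 \cdot \frac{1}{17}\right) = -45 - \left(-1 + \frac{10}{17}\right) \left(-1 - 8 + 2 \cdot \frac{10}{17}\right) = -45 - - \frac{7 \left(-1 - 8 + \frac{20}{17}\right)}{17} = -45 - \left(- \frac{7}{17}\right) \left(- \frac{133}{17}\right) = -45 - \frac{931}{289} = - \frac{13936}{289}$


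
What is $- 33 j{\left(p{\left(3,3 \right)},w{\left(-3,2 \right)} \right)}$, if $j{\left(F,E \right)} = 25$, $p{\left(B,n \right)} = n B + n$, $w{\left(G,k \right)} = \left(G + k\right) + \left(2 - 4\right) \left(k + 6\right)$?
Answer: $-825$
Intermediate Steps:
$w{\left(G,k \right)} = -12 + G - k$ ($w{\left(G,k \right)} = \left(G + k\right) - 2 \left(6 + k\right) = \left(G + k\right) - \left(12 + 2 k\right) = -12 + G - k$)
$p{\left(B,n \right)} = n + B n$ ($p{\left(B,n \right)} = B n + n = n + B n$)
$- 33 j{\left(p{\left(3,3 \right)},w{\left(-3,2 \right)} \right)} = \left(-33\right) 25 = -825$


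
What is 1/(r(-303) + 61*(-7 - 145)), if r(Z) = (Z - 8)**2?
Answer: 1/87449 ≈ 1.1435e-5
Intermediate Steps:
r(Z) = (-8 + Z)**2
1/(r(-303) + 61*(-7 - 145)) = 1/((-8 - 303)**2 + 61*(-7 - 145)) = 1/((-311)**2 + 61*(-152)) = 1/(96721 - 9272) = 1/87449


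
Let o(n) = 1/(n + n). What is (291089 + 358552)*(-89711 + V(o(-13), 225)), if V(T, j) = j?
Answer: -58133774526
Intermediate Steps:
o(n) = 1/(2*n)
(291089 + 358552)*(-89711 + V(o(-13), 225)) = (291089 + 358552)*(-89711 + 225) = 649641*(-89486) = -58133774526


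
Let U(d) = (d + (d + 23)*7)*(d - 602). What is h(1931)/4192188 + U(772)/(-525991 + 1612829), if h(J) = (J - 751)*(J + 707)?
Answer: 987419376305/569528652693 ≈ 1.7337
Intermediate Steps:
U(d) = (-602 + d)*(161 + 8*d) (U(d) = (d + (23 + d)*7)*(-602 + d) = (d + (161 + 7*d))*(-602 + d) = (161 + 8*d)*(-602 + d) = (-602 + d)*(161 + 8*d))
h(J) = (-751 + J)*(707 + J)
h(1931)/4192188 + U(772)/(-525991 + 1612829) = (-530957 + 1931**2 - 44*1931)/4192188 + (-96922 - 4655*772 + 8*772**2)/(-525991 + 1612829) = (-530957 + 3728761 - 84964)*(1/4192188) + (-96922 - 3593660 + 8*595984)/1086838 = 3112840*(1/4192188) + (-96922 - 3593660 + 4767872)*(1/1086838) = 778210/1048047 + 1077290*(1/1086838) = 778210/1048047 + 538645/543419 = 987419376305/569528652693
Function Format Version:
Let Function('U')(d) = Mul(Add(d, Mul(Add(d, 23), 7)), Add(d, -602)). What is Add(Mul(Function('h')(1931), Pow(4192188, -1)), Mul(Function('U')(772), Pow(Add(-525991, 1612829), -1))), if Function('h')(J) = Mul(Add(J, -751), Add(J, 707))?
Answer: Rational(987419376305, 569528652693) ≈ 1.7337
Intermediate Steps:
Function('U')(d) = Mul(Add(-602, d), Add(161, Mul(8, d))) (Function('U')(d) = Mul(Add(d, Mul(Add(23, d), 7)), Add(-602, d)) = Mul(Add(d, Add(161, Mul(7, d))), Add(-602, d)) = Mul(Add(161, Mul(8, d)), Add(-602, d)) = Mul(Add(-602, d), Add(161, Mul(8, d))))
Function('h')(J) = Mul(Add(-751, J), Add(707, J))
Add(Mul(Function('h')(1931), Pow(4192188, -1)), Mul(Function('U')(772), Pow(Add(-525991, 1612829), -1))) = Add(Mul(Add(-530957, Pow(1931, 2), Mul(-44, 1931)), Pow(4192188, -1)), Mul(Add(-96922, Mul(-4655, 772), Mul(8, Pow(772, 2))), Pow(Add(-525991, 1612829), -1))) = Add(Mul(Add(-530957, 3728761, -84964), Rational(1, 4192188)), Mul(Add(-96922, -3593660, Mul(8, 595984)), Pow(1086838, -1))) = Add(Mul(3112840, Rational(1, 4192188)), Mul(Add(-96922, -3593660, 4767872), Rational(1, 1086838))) = Add(Rational(778210, 1048047), Mul(1077290, Rational(1, 1086838))) = Add(Rational(778210, 1048047), Rational(538645, 543419)) = Rational(987419376305, 569528652693)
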